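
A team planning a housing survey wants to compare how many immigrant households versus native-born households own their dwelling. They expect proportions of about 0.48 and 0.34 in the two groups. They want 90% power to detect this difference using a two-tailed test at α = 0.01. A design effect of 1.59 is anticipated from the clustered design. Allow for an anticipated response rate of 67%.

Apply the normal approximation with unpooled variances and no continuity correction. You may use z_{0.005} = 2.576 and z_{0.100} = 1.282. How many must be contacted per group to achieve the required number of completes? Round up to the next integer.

n = 855 per group

n = (z_{α/2} + z_β)² · [p₁(1−p₁) + p₂(1−p₂)] / (p₁ − p₂)²
  = (2.576 + 1.282)² · (0.48·0.52 + 0.34·0.66) / (0.14)²
  = (3.858)² · (0.2496 + 0.2244) / 0.0196
  = 14.8842 · 0.4740 / 0.0196
  = 359.95
Design effect: 1.59 × 359.95 = 572.33.
Adjust for 67% response: 572.33 / 0.67 = 854.22.
Round up → n = 855 per group.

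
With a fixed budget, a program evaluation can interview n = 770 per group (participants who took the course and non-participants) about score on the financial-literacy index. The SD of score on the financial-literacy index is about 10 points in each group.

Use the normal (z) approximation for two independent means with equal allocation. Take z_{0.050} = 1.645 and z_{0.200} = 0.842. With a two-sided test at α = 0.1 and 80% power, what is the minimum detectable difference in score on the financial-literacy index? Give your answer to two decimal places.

δ = (z_{α/2} + z_β) · √((σ₁²+σ₂²)/n)
  = (1.645 + 0.842) · √(200/770)
  = 2.487 · √0.25974
  = 2.487 · 0.5096
  = 1.2675

Minimum detectable difference ≈ 1.27 points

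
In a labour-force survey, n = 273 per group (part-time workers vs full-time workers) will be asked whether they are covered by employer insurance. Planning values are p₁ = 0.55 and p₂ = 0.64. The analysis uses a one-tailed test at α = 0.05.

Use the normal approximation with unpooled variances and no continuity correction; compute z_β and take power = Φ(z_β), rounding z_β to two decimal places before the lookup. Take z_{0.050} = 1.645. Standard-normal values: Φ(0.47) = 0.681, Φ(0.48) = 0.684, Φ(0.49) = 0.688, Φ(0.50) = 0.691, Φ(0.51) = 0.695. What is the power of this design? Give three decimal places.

z_β = |p₁−p₂|·√(n/[p₁q₁+p₂q₂]) − z_α
    = 0.09 · √(273/0.4779) − 1.645
    = 0.09 · 23.9008 − 1.645
    = 2.1511 − 1.645 = 0.5061 → 0.51
Power = Φ(0.51) = 0.695.

Power ≈ 0.695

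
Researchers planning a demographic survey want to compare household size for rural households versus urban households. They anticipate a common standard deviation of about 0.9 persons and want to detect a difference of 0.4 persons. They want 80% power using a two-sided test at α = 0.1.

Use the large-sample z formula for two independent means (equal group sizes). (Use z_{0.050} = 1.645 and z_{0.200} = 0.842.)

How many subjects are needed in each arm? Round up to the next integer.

n = (z_{α/2} + z_β)² · (σ₁² + σ₂²) / δ²
  = (1.645 + 0.842)² · (2·0.9² = 1.62) / 0.4²
  = 6.1852 · 1.62 / 0.16
  = 62.62
Round up → n = 63 per group.

n = 63 per group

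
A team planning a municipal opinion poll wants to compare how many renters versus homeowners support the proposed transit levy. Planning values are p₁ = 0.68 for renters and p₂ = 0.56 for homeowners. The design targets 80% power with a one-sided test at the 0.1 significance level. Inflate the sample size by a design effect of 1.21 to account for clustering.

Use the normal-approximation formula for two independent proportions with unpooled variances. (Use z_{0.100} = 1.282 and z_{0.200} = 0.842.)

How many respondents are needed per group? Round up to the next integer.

n = (z_α + z_β)² · [p₁(1−p₁) + p₂(1−p₂)] / (p₁ − p₂)²
  = (1.282 + 0.842)² · (0.68·0.32 + 0.56·0.44) / (0.12)²
  = (2.124)² · (0.2176 + 0.2464) / 0.0144
  = 4.5114 · 0.4640 / 0.0144
  = 145.37
Design effect: 1.21 × 145.37 = 175.89.
Round up → n = 176 per group.

n = 176 per group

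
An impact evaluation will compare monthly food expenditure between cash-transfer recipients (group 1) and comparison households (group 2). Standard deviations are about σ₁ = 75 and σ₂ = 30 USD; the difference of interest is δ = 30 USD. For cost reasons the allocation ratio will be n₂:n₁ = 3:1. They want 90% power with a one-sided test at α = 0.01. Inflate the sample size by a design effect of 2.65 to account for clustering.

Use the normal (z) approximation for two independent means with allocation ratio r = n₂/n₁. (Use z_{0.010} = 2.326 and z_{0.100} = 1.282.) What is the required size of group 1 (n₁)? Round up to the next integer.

n₁ = 228

n₁ = (z_α + z_β)² · (σ₁² + σ₂²/r) / δ²
   = (2.326 + 1.282)² · (75² + 30²/3) / 30²
   = 13.0177 · (5625 + 300) / 900
   = 13.0177 · 5925 / 900
   = 85.70
Design effect: 2.65 × 85.70 = 227.10.
Round up → n₁ = 228; n₂ = r·n₁ = 3 × 228 = 684.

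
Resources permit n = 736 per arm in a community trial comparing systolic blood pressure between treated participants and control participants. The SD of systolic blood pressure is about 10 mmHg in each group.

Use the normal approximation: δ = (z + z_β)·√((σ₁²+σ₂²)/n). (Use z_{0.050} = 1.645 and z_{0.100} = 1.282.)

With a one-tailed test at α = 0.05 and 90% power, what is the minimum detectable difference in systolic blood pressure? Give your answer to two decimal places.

δ = (z_α + z_β) · √((σ₁²+σ₂²)/n)
  = (1.645 + 1.282) · √(200/736)
  = 2.927 · √0.27174
  = 2.927 · 0.5213
  = 1.5258

Minimum detectable difference ≈ 1.53 mmHg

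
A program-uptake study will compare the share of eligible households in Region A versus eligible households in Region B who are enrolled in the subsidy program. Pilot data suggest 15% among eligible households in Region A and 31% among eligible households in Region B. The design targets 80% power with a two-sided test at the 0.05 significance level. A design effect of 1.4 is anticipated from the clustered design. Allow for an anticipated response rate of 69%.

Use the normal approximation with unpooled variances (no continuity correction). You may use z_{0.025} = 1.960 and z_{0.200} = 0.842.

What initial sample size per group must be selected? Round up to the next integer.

n = 213 per group

n = (z_{α/2} + z_β)² · [p₁(1−p₁) + p₂(1−p₂)] / (p₁ − p₂)²
  = (1.960 + 0.842)² · (0.15·0.85 + 0.31·0.69) / (-0.16)²
  = (2.802)² · (0.1275 + 0.2139) / 0.0256
  = 7.8512 · 0.3414 / 0.0256
  = 104.70
Design effect: 1.4 × 104.70 = 146.58.
Adjust for 69% response: 146.58 / 0.69 = 212.44.
Round up → n = 213 per group.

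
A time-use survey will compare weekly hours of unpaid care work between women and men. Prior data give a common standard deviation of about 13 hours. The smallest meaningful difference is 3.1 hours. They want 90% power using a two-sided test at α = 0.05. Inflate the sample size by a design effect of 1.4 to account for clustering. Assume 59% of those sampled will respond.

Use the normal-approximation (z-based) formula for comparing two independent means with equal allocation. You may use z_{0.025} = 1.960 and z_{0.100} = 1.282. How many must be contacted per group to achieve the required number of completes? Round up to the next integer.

n = (z_{α/2} + z_β)² · (σ₁² + σ₂²) / δ²
  = (1.960 + 1.282)² · (2·13² = 338) / 3.1²
  = 10.5106 · 338 / 9.61
  = 369.67
Design effect: 1.4 × 369.67 = 517.54.
Adjust for 59% response: 517.54 / 0.59 = 877.19.
Round up → n = 878 per group.

n = 878 per group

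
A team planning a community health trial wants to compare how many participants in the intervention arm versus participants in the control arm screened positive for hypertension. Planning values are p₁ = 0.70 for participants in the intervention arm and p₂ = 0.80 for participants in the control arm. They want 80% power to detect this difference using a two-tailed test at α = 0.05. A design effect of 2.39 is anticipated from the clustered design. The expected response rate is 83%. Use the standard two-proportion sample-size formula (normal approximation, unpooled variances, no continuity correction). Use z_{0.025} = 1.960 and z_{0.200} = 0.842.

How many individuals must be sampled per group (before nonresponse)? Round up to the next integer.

n = (z_{α/2} + z_β)² · [p₁(1−p₁) + p₂(1−p₂)] / (p₁ − p₂)²
  = (1.960 + 0.842)² · (0.70·0.30 + 0.80·0.20) / (-0.10)²
  = (2.802)² · (0.2100 + 0.1600) / 0.0100
  = 7.8512 · 0.3700 / 0.0100
  = 290.49
Design effect: 2.39 × 290.49 = 694.28.
Adjust for 83% response: 694.28 / 0.83 = 836.48.
Round up → n = 837 per group.

n = 837 per group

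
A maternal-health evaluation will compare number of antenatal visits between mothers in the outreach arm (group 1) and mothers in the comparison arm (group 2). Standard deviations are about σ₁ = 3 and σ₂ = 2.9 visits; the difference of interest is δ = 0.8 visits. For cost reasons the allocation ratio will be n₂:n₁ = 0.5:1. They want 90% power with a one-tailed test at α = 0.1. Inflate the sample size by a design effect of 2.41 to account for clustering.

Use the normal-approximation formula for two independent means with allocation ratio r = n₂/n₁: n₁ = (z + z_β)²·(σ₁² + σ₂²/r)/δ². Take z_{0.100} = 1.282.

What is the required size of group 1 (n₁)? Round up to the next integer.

n₁ = (z_α + z_β)² · (σ₁² + σ₂²/r) / δ²
   = (1.282 + 1.282)² · (3² + 2.9²/0.5) / 0.8²
   = 6.5741 · (9 + 16.82) / 0.64
   = 6.5741 · 25.82 / 0.64
   = 265.22
Design effect: 2.41 × 265.22 = 639.19.
Round up → n₁ = 640; n₂ = r·n₁ = 0.5 × 640 = 320.

n₁ = 640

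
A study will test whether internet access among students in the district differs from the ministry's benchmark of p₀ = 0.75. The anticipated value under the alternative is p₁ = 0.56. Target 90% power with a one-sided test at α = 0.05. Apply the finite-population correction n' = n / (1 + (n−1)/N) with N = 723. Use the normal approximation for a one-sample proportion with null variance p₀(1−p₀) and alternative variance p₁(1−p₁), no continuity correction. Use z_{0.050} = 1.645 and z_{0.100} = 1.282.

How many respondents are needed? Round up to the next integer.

n = [z_α·√(p₀q₀) + z_β·√(p₁q₁)]² / (p₁ − p₀)²
  = [1.645·√(0.75·0.25) + 1.282·√(0.56·0.44)]² / (-0.19)²
  = [1.645·0.4330 + 1.282·0.4964]² / 0.0361
  = [1.3487]² / 0.0361
  = 50.39
Finite-population correction (N = 723): 50.39 / (1 + (50.39 − 1)/723) = 47.16.
Round up → n = 48.

n = 48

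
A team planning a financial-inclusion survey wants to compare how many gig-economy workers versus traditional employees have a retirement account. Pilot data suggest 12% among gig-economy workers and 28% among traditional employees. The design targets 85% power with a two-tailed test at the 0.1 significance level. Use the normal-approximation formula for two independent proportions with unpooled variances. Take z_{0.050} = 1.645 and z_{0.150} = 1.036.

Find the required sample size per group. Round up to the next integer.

n = (z_{α/2} + z_β)² · [p₁(1−p₁) + p₂(1−p₂)] / (p₁ − p₂)²
  = (1.645 + 1.036)² · (0.12·0.88 + 0.28·0.72) / (-0.16)²
  = (2.681)² · (0.1056 + 0.2016) / 0.0256
  = 7.1878 · 0.3072 / 0.0256
  = 86.25
Round up → n = 87 per group.

n = 87 per group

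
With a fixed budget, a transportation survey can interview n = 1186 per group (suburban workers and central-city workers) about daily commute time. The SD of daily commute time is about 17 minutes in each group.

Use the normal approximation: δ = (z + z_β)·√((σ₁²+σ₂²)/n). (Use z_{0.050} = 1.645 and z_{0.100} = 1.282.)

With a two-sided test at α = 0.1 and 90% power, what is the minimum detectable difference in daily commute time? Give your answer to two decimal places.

δ = (z_{α/2} + z_β) · √((σ₁²+σ₂²)/n)
  = (1.645 + 1.282) · √(578/1186)
  = 2.927 · √0.48735
  = 2.927 · 0.6981
  = 2.0434

Minimum detectable difference ≈ 2.04 minutes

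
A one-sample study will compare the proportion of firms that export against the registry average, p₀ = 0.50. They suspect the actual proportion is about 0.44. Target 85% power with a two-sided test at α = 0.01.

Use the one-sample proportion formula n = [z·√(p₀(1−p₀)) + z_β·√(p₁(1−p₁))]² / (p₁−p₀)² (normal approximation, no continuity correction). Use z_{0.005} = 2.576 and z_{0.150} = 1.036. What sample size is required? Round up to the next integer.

n = [z_{α/2}·√(p₀q₀) + z_β·√(p₁q₁)]² / (p₁ − p₀)²
  = [2.576·√(0.50·0.50) + 1.036·√(0.44·0.56)]² / (-0.06)²
  = [2.576·0.5000 + 1.036·0.4964]² / 0.0036
  = [1.8023]² / 0.0036
  = 902.26
Round up → n = 903.

n = 903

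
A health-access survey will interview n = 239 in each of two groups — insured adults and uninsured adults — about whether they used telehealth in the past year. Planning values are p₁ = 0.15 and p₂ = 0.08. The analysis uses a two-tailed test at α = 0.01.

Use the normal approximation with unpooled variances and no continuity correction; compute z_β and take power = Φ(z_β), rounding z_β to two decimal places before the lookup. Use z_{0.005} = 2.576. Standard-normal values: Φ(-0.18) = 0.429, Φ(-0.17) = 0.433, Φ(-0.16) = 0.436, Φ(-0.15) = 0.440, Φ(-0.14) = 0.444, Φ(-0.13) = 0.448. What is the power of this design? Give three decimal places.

z_β = |p₁−p₂|·√(n/[p₁q₁+p₂q₂]) − z_{α/2}
    = 0.07 · √(239/0.2011) − 2.576
    = 0.07 · 34.4741 − 2.576
    = 2.4132 − 2.576 = -0.1628 → -0.16
Power = Φ(-0.16) = 0.436.

Power ≈ 0.436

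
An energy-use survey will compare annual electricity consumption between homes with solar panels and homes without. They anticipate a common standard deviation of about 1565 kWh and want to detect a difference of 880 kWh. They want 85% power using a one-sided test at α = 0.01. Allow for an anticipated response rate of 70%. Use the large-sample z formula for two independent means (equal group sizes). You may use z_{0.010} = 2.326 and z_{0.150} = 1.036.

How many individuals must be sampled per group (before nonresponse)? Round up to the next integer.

n = 103 per group

n = (z_α + z_β)² · (σ₁² + σ₂²) / δ²
  = (2.326 + 1.036)² · (2·1565² = 4898450) / 880²
  = 11.3030 · 4898450 / 774400
  = 71.50
Adjust for 70% response: 71.50 / 0.70 = 102.14.
Round up → n = 103 per group.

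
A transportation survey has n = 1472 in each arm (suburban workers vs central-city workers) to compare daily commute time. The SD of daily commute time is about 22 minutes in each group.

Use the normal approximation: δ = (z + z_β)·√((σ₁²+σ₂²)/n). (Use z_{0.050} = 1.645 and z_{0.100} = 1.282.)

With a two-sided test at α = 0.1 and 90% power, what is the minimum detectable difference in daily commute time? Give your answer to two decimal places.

Minimum detectable difference ≈ 2.37 minutes

δ = (z_{α/2} + z_β) · √((σ₁²+σ₂²)/n)
  = (1.645 + 1.282) · √(968/1472)
  = 2.927 · √0.65761
  = 2.927 · 0.8109
  = 2.3736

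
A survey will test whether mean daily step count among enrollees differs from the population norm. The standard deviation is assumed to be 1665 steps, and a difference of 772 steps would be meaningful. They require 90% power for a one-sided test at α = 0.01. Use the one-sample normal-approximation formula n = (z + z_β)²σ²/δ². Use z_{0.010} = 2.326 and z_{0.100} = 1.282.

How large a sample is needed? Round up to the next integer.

n = 61

n = (z_α + z_β)² · σ² / δ²
  = (2.326 + 1.282)² · 1665² / 772²
  = 13.0177 · 2772225 / 595984
  = 60.55
Round up → n = 61.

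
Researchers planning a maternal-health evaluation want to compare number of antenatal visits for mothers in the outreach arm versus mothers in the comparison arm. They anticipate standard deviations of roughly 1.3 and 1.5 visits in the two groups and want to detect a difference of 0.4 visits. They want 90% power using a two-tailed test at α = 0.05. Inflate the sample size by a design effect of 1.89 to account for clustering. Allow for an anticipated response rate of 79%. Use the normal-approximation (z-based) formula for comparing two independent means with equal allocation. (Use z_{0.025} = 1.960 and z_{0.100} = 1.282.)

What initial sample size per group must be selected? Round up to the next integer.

n = 620 per group

n = (z_{α/2} + z_β)² · (σ₁² + σ₂²) / δ²
  = (1.960 + 1.282)² · (1.3² + 1.5² = 3.94) / 0.4²
  = 10.5106 · 3.94 / 0.16
  = 258.82
Design effect: 1.89 × 258.82 = 489.17.
Adjust for 79% response: 489.17 / 0.79 = 619.21.
Round up → n = 620 per group.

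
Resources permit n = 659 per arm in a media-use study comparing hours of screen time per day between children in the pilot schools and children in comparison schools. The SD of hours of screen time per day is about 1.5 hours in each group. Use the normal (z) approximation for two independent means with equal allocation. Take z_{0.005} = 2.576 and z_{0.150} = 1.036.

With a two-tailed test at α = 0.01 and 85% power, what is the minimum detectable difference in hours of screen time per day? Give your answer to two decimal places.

δ = (z_{α/2} + z_β) · √((σ₁²+σ₂²)/n)
  = (2.576 + 1.036) · √(4.5/659)
  = 3.612 · √0.00683
  = 3.612 · 0.0826
  = 0.2985

Minimum detectable difference ≈ 0.30 hours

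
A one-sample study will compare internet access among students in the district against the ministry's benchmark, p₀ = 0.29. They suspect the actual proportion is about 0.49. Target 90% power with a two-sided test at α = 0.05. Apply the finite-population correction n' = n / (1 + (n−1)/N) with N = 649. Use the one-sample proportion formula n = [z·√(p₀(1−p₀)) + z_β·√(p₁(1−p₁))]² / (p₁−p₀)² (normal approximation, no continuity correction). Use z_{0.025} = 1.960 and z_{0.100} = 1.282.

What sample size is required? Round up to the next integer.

n = [z_{α/2}·√(p₀q₀) + z_β·√(p₁q₁)]² / (p₁ − p₀)²
  = [1.960·√(0.29·0.71) + 1.282·√(0.49·0.51)]² / (0.20)²
  = [1.960·0.4538 + 1.282·0.4999]² / 0.0400
  = [1.5302]² / 0.0400
  = 58.54
Finite-population correction (N = 649): 58.54 / (1 + (58.54 − 1)/649) = 53.77.
Round up → n = 54.

n = 54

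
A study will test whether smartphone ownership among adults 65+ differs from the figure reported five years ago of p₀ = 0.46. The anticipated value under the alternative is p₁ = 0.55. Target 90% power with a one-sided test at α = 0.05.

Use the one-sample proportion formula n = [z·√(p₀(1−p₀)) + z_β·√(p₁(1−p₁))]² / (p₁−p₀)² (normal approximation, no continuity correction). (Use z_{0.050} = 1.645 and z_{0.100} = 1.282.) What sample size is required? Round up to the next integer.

n = [z_α·√(p₀q₀) + z_β·√(p₁q₁)]² / (p₁ − p₀)²
  = [1.645·√(0.46·0.54) + 1.282·√(0.55·0.45)]² / (0.09)²
  = [1.645·0.4984 + 1.282·0.4975]² / 0.0081
  = [1.4577]² / 0.0081
  = 262.31
Round up → n = 263.

n = 263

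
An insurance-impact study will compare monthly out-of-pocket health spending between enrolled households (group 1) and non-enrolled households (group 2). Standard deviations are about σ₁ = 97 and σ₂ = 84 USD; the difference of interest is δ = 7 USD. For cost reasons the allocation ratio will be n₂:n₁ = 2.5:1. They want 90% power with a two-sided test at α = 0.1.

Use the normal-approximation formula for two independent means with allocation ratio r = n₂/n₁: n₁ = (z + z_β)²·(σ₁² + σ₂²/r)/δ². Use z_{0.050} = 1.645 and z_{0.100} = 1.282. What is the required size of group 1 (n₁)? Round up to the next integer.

n₁ = 2139

n₁ = (z_{α/2} + z_β)² · (σ₁² + σ₂²/r) / δ²
   = (1.645 + 1.282)² · (97² + 84²/2.5) / 7²
   = 8.5673 · (9409 + 2822.4) / 49
   = 8.5673 · 12231.4 / 49
   = 2138.58
Round up → n₁ = 2139; n₂ = r·n₁ = 2.5 × 2139 = 5348.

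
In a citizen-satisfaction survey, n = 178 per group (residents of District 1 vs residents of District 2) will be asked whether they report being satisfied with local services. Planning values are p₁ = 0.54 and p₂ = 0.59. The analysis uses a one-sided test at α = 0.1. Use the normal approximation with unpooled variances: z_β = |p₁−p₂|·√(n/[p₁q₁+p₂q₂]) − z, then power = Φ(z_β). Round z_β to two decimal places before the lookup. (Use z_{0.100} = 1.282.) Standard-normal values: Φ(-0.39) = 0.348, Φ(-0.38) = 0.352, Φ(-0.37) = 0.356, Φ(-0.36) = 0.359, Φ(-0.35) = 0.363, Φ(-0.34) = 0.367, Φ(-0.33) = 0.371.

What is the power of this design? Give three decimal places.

z_β = |p₁−p₂|·√(n/[p₁q₁+p₂q₂]) − z_α
    = 0.05 · √(178/0.4903) − 1.282
    = 0.05 · 19.0537 − 1.282
    = 0.9527 − 1.282 = -0.3293 → -0.33
Power = Φ(-0.33) = 0.371.

Power ≈ 0.371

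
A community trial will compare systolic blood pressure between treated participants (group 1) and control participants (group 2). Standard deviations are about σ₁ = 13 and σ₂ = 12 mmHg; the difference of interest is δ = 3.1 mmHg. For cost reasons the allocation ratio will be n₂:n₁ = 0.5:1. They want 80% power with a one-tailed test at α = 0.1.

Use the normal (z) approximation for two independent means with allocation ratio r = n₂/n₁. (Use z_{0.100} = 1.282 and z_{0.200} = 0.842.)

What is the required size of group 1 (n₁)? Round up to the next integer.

n₁ = 215

n₁ = (z_α + z_β)² · (σ₁² + σ₂²/r) / δ²
   = (1.282 + 0.842)² · (13² + 12²/0.5) / 3.1²
   = 4.5114 · (169 + 288) / 9.61
   = 4.5114 · 457 / 9.61
   = 214.54
Round up → n₁ = 215; n₂ = r·n₁ = 0.5 × 215 = 108.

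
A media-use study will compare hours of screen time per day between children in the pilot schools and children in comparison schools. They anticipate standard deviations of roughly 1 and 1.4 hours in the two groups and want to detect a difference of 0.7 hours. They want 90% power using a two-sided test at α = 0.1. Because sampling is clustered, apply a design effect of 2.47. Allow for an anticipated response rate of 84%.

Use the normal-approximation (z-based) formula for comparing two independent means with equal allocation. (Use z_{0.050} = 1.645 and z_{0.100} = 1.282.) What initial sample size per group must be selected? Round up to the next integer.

n = 153 per group

n = (z_{α/2} + z_β)² · (σ₁² + σ₂²) / δ²
  = (1.645 + 1.282)² · (1² + 1.4² = 2.96) / 0.7²
  = 8.5673 · 2.96 / 0.49
  = 51.75
Design effect: 2.47 × 51.75 = 127.83.
Adjust for 84% response: 127.83 / 0.84 = 152.18.
Round up → n = 153 per group.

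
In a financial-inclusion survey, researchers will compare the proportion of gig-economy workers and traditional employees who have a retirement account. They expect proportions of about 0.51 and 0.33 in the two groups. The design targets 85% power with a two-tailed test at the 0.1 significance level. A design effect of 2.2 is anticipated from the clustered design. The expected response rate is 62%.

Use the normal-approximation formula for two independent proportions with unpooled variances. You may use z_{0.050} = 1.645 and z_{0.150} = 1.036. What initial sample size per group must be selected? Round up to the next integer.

n = 371 per group

n = (z_{α/2} + z_β)² · [p₁(1−p₁) + p₂(1−p₂)] / (p₁ − p₂)²
  = (1.645 + 1.036)² · (0.51·0.49 + 0.33·0.67) / (0.18)²
  = (2.681)² · (0.2499 + 0.2211) / 0.0324
  = 7.1878 · 0.4710 / 0.0324
  = 104.49
Design effect: 2.2 × 104.49 = 229.88.
Adjust for 62% response: 229.88 / 0.62 = 370.77.
Round up → n = 371 per group.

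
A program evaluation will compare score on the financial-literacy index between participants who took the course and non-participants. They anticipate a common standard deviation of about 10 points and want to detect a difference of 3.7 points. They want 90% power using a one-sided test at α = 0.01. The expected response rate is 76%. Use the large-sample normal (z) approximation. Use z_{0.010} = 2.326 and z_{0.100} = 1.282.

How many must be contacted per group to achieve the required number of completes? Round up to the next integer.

n = (z_α + z_β)² · (σ₁² + σ₂²) / δ²
  = (2.326 + 1.282)² · (2·10² = 200) / 3.7²
  = 13.0177 · 200 / 13.69
  = 190.18
Adjust for 76% response: 190.18 / 0.76 = 250.23.
Round up → n = 251 per group.

n = 251 per group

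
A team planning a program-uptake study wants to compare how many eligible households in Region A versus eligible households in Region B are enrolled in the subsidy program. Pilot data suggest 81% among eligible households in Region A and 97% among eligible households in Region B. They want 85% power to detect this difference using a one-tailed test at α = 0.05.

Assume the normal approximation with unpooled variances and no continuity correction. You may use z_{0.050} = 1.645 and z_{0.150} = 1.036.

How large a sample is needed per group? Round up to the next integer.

n = (z_α + z_β)² · [p₁(1−p₁) + p₂(1−p₂)] / (p₁ − p₂)²
  = (1.645 + 1.036)² · (0.81·0.19 + 0.97·0.03) / (-0.16)²
  = (2.681)² · (0.1539 + 0.0291) / 0.0256
  = 7.1878 · 0.1830 / 0.0256
  = 51.38
Round up → n = 52 per group.

n = 52 per group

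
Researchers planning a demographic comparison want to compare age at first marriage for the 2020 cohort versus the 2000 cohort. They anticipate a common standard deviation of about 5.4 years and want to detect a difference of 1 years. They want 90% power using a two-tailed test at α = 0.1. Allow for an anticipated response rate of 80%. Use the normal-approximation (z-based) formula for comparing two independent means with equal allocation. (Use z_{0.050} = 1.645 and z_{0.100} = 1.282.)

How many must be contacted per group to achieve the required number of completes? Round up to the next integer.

n = (z_{α/2} + z_β)² · (σ₁² + σ₂²) / δ²
  = (1.645 + 1.282)² · (2·5.4² = 58.32) / 1²
  = 8.5673 · 58.32 / 1
  = 499.65
Adjust for 80% response: 499.65 / 0.80 = 624.56.
Round up → n = 625 per group.

n = 625 per group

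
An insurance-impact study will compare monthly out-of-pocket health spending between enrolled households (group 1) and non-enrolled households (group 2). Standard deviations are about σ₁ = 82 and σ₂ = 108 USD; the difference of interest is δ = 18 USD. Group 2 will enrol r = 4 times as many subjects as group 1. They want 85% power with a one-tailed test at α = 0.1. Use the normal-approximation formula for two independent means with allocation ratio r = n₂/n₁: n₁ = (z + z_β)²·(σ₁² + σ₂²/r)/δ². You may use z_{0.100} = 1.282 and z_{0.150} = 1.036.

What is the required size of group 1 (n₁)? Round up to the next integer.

n₁ = 160

n₁ = (z_α + z_β)² · (σ₁² + σ₂²/r) / δ²
   = (1.282 + 1.036)² · (82² + 108²/4) / 18²
   = 5.3731 · (6724 + 2916) / 324
   = 5.3731 · 9640 / 324
   = 159.87
Round up → n₁ = 160; n₂ = r·n₁ = 4 × 160 = 640.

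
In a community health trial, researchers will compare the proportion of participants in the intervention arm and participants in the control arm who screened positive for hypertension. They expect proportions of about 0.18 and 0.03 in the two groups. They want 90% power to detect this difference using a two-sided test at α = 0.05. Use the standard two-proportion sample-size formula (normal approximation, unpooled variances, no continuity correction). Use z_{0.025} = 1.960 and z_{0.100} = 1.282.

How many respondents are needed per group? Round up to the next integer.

n = 83 per group

n = (z_{α/2} + z_β)² · [p₁(1−p₁) + p₂(1−p₂)] / (p₁ − p₂)²
  = (1.960 + 1.282)² · (0.18·0.82 + 0.03·0.97) / (0.15)²
  = (3.242)² · (0.1476 + 0.0291) / 0.0225
  = 10.5106 · 0.1767 / 0.0225
  = 82.54
Round up → n = 83 per group.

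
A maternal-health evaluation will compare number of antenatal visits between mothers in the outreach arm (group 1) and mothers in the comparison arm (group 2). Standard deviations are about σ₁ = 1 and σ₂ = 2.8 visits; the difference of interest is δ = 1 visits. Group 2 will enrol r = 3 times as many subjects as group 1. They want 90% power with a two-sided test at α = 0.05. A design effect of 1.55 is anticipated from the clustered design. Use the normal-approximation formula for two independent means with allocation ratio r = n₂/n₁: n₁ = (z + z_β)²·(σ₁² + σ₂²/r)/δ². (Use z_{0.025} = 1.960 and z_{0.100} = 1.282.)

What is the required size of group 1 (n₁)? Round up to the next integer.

n₁ = 59

n₁ = (z_{α/2} + z_β)² · (σ₁² + σ₂²/r) / δ²
   = (1.960 + 1.282)² · (1² + 2.8²/3) / 1²
   = 10.5106 · (1 + 2.6133) / 1
   = 10.5106 · 3.6133 / 1
   = 37.98
Design effect: 1.55 × 37.98 = 58.87.
Round up → n₁ = 59; n₂ = r·n₁ = 3 × 59 = 177.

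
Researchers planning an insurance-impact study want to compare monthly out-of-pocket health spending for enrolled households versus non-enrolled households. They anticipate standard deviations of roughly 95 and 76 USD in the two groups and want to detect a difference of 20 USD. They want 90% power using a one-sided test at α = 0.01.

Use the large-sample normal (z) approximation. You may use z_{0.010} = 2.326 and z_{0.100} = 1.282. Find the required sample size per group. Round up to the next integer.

n = (z_α + z_β)² · (σ₁² + σ₂²) / δ²
  = (2.326 + 1.282)² · (95² + 76² = 14801) / 20²
  = 13.0177 · 14801 / 400
  = 481.69
Round up → n = 482 per group.

n = 482 per group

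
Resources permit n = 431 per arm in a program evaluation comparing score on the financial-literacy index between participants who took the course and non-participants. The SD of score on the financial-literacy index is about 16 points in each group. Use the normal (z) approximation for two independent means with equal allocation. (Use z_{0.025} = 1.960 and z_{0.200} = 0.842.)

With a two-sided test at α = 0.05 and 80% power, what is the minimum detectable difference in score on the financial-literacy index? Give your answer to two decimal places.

δ = (z_{α/2} + z_β) · √((σ₁²+σ₂²)/n)
  = (1.960 + 0.842) · √(512/431)
  = 2.802 · √1.1879
  = 2.802 · 1.0899
  = 3.0540

Minimum detectable difference ≈ 3.05 points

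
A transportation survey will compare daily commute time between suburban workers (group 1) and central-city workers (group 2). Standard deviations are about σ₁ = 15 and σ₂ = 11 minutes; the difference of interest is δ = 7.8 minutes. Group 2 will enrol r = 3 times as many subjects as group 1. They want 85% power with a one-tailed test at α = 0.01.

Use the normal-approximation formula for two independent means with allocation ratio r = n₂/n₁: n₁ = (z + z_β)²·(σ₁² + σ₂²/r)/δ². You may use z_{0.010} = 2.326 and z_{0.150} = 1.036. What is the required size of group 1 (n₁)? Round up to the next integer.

n₁ = (z_α + z_β)² · (σ₁² + σ₂²/r) / δ²
   = (2.326 + 1.036)² · (15² + 11²/3) / 7.8²
   = 11.3030 · (225 + 40.3333) / 60.84
   = 11.3030 · 265.3333 / 60.84
   = 49.29
Round up → n₁ = 50; n₂ = r·n₁ = 3 × 50 = 150.

n₁ = 50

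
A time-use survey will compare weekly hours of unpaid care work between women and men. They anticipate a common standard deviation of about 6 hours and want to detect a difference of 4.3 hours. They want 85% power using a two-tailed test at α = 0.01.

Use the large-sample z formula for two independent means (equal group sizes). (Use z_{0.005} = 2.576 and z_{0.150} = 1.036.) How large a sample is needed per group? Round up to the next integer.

n = 51 per group

n = (z_{α/2} + z_β)² · (σ₁² + σ₂²) / δ²
  = (2.576 + 1.036)² · (2·6² = 72) / 4.3²
  = 13.0465 · 72 / 18.49
  = 50.80
Round up → n = 51 per group.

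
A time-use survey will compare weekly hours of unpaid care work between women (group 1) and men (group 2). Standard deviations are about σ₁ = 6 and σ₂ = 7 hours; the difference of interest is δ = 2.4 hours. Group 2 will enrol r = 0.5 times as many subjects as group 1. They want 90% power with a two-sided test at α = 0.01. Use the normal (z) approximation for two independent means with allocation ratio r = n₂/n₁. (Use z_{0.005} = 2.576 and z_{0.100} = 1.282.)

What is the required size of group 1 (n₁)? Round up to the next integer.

n₁ = 347

n₁ = (z_{α/2} + z_β)² · (σ₁² + σ₂²/r) / δ²
   = (2.576 + 1.282)² · (6² + 7²/0.5) / 2.4²
   = 14.8842 · (36 + 98) / 5.76
   = 14.8842 · 134 / 5.76
   = 346.26
Round up → n₁ = 347; n₂ = r·n₁ = 0.5 × 347 = 174.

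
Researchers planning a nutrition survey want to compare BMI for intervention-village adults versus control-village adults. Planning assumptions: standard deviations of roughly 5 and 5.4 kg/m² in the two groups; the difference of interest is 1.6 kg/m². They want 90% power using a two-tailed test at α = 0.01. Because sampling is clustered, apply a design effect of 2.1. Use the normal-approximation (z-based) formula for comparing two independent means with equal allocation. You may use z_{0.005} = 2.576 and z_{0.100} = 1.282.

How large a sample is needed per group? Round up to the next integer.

n = (z_{α/2} + z_β)² · (σ₁² + σ₂²) / δ²
  = (2.576 + 1.282)² · (5² + 5.4² = 54.16) / 1.6²
  = 14.8842 · 54.16 / 2.56
  = 314.89
Design effect: 2.1 × 314.89 = 661.28.
Round up → n = 662 per group.

n = 662 per group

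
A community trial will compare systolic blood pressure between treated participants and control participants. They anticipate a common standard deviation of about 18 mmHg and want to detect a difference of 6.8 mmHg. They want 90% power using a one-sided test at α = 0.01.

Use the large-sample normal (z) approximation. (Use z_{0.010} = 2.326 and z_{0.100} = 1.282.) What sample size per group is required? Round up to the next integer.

n = (z_α + z_β)² · (σ₁² + σ₂²) / δ²
  = (2.326 + 1.282)² · (2·18² = 648) / 6.8²
  = 13.0177 · 648 / 46.24
  = 182.43
Round up → n = 183 per group.

n = 183 per group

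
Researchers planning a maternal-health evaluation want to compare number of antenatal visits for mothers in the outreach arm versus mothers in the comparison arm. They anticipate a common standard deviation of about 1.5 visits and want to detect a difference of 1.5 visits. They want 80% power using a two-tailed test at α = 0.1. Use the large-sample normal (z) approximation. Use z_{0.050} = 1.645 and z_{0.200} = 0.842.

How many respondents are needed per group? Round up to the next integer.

n = 13 per group

n = (z_{α/2} + z_β)² · (σ₁² + σ₂²) / δ²
  = (1.645 + 0.842)² · (2·1.5² = 4.5) / 1.5²
  = 6.1852 · 4.5 / 2.25
  = 12.37
Round up → n = 13 per group.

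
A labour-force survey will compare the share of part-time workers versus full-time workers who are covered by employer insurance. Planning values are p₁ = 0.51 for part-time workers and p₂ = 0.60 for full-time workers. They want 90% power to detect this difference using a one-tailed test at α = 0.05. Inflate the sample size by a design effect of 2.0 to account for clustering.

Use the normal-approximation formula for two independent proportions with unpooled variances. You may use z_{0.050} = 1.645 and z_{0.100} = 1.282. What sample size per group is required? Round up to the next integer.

n = (z_α + z_β)² · [p₁(1−p₁) + p₂(1−p₂)] / (p₁ − p₂)²
  = (1.645 + 1.282)² · (0.51·0.49 + 0.60·0.40) / (-0.09)²
  = (2.927)² · (0.2499 + 0.2400) / 0.0081
  = 8.5673 · 0.4899 / 0.0081
  = 518.16
Design effect: 2.0 × 518.16 = 1036.33.
Round up → n = 1037 per group.

n = 1037 per group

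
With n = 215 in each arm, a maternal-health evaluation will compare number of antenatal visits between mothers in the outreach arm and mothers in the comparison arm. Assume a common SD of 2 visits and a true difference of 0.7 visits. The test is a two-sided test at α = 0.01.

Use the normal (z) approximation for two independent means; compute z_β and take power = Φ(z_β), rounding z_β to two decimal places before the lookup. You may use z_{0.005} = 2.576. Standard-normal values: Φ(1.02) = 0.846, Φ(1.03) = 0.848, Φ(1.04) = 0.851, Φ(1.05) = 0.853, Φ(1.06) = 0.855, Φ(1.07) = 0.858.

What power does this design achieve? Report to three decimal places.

z_β = δ·√(n/(σ₁²+σ₂²)) − z_{α/2}
    = 0.7 · √(215/8) − 2.576
    = 0.7 · 5.18411 − 2.576
    = 3.6289 − 2.576 = 1.0529 → 1.05
Power = Φ(1.05) = 0.853.

Power ≈ 0.853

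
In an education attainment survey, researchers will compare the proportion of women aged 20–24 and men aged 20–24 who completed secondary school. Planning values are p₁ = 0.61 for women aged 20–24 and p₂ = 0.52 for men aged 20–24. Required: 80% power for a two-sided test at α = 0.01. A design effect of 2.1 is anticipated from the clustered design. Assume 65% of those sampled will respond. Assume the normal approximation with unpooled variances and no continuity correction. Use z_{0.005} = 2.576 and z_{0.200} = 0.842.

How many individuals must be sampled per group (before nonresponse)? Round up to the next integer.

n = (z_{α/2} + z_β)² · [p₁(1−p₁) + p₂(1−p₂)] / (p₁ − p₂)²
  = (2.576 + 0.842)² · (0.61·0.39 + 0.52·0.48) / (0.09)²
  = (3.418)² · (0.2379 + 0.2496) / 0.0081
  = 11.6827 · 0.4875 / 0.0081
  = 703.13
Design effect: 2.1 × 703.13 = 1476.57.
Adjust for 65% response: 1476.57 / 0.65 = 2271.64.
Round up → n = 2272 per group.

n = 2272 per group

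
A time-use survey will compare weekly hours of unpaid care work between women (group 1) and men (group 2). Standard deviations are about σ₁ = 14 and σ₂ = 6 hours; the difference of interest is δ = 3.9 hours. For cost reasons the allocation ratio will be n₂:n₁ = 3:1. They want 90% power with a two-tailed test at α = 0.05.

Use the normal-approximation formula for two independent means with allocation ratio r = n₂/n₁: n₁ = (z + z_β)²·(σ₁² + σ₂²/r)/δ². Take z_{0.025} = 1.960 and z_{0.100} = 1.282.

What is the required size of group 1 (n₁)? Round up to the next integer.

n₁ = (z_{α/2} + z_β)² · (σ₁² + σ₂²/r) / δ²
   = (1.960 + 1.282)² · (14² + 6²/3) / 3.9²
   = 10.5106 · (196 + 12) / 15.21
   = 10.5106 · 208 / 15.21
   = 143.73
Round up → n₁ = 144; n₂ = r·n₁ = 3 × 144 = 432.

n₁ = 144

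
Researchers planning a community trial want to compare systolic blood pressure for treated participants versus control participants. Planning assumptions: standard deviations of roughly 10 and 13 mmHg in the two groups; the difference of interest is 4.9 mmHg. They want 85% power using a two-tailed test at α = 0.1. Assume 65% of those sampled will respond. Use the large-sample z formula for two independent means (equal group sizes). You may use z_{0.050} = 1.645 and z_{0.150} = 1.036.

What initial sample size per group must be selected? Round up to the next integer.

n = (z_{α/2} + z_β)² · (σ₁² + σ₂²) / δ²
  = (1.645 + 1.036)² · (10² + 13² = 269) / 4.9²
  = 7.1878 · 269 / 24.01
  = 80.53
Adjust for 65% response: 80.53 / 0.65 = 123.89.
Round up → n = 124 per group.

n = 124 per group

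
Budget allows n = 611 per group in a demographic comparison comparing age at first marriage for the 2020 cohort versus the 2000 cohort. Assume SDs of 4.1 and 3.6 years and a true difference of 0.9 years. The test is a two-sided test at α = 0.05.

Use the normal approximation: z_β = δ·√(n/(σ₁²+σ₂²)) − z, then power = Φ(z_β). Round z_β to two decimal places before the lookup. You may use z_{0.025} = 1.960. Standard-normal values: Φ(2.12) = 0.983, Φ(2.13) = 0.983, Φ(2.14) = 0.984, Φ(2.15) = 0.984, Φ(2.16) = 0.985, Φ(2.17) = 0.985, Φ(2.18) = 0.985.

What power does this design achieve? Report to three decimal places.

Power ≈ 0.983

z_β = δ·√(n/(σ₁²+σ₂²)) − z_{α/2}
    = 0.9 · √(611/29.77) − 1.960
    = 0.9 · 4.53034 − 1.960
    = 4.0773 − 1.960 = 2.1173 → 2.12
Power = Φ(2.12) = 0.983.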